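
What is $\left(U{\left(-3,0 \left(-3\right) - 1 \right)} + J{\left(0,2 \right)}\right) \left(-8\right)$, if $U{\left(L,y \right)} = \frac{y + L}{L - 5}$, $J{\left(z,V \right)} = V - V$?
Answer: $-4$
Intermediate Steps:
$J{\left(z,V \right)} = 0$
$U{\left(L,y \right)} = \frac{L + y}{-5 + L}$
$\left(U{\left(-3,0 \left(-3\right) - 1 \right)} + J{\left(0,2 \right)}\right) \left(-8\right) = \left(\frac{-3 + \left(0 \left(-3\right) - 1\right)}{-5 - 3} + 0\right) \left(-8\right) = \left(\frac{-3 + \left(0 - 1\right)}{-8} + 0\right) \left(-8\right) = \left(- \frac{-3 - 1}{8} + 0\right) \left(-8\right) = \left(\left(- \frac{1}{8}\right) \left(-4\right) + 0\right) \left(-8\right) = \left(\frac{1}{2} + 0\right) \left(-8\right) = \frac{1}{2} \left(-8\right) = -4$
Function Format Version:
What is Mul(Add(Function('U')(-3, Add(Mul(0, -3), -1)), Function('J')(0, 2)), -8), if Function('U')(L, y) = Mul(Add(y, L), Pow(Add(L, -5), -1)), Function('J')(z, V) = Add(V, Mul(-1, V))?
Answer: -4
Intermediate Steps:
Function('J')(z, V) = 0
Function('U')(L, y) = Mul(Pow(Add(-5, L), -1), Add(L, y)) (Function('U')(L, y) = Mul(Add(L, y), Pow(Add(-5, L), -1)) = Mul(Pow(Add(-5, L), -1), Add(L, y)))
Mul(Add(Function('U')(-3, Add(Mul(0, -3), -1)), Function('J')(0, 2)), -8) = Mul(Add(Mul(Pow(Add(-5, -3), -1), Add(-3, Add(Mul(0, -3), -1))), 0), -8) = Mul(Add(Mul(Pow(-8, -1), Add(-3, Add(0, -1))), 0), -8) = Mul(Add(Mul(Rational(-1, 8), Add(-3, -1)), 0), -8) = Mul(Add(Mul(Rational(-1, 8), -4), 0), -8) = Mul(Add(Rational(1, 2), 0), -8) = Mul(Rational(1, 2), -8) = -4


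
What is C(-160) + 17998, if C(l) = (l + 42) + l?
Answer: 17720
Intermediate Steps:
C(l) = 42 + 2*l (C(l) = (42 + l) + l = 42 + 2*l)
C(-160) + 17998 = (42 + 2*(-160)) + 17998 = (42 - 320) + 17998 = -278 + 17998 = 17720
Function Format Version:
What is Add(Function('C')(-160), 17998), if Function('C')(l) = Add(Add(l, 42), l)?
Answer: 17720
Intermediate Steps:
Function('C')(l) = Add(42, Mul(2, l)) (Function('C')(l) = Add(Add(42, l), l) = Add(42, Mul(2, l)))
Add(Function('C')(-160), 17998) = Add(Add(42, Mul(2, -160)), 17998) = Add(Add(42, -320), 17998) = Add(-278, 17998) = 17720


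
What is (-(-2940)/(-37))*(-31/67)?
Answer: 91140/2479 ≈ 36.765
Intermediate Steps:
(-(-2940)/(-37))*(-31/67) = (-(-2940)*(-1)/37)*(-31*1/67) = -70*42/37*(-31/67) = -2940/37*(-31/67) = 91140/2479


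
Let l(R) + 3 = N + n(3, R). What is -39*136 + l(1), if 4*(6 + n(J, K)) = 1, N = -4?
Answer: -21267/4 ≈ -5316.8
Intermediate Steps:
n(J, K) = -23/4 (n(J, K) = -6 + (1/4)*1 = -6 + 1/4 = -23/4)
l(R) = -51/4 (l(R) = -3 + (-4 - 23/4) = -3 - 39/4 = -51/4)
-39*136 + l(1) = -39*136 - 51/4 = -5304 - 51/4 = -21267/4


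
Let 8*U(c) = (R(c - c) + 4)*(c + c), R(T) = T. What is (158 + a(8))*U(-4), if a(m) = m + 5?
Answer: -684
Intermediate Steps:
U(c) = c (U(c) = (((c - c) + 4)*(c + c))/8 = ((0 + 4)*(2*c))/8 = (4*(2*c))/8 = (8*c)/8 = c)
a(m) = 5 + m
(158 + a(8))*U(-4) = (158 + (5 + 8))*(-4) = (158 + 13)*(-4) = 171*(-4) = -684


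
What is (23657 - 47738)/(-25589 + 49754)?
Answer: -8027/8055 ≈ -0.99652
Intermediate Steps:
(23657 - 47738)/(-25589 + 49754) = -24081/24165 = -24081*1/24165 = -8027/8055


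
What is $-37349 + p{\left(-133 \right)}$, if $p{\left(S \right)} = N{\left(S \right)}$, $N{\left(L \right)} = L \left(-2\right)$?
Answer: $-37083$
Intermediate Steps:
$N{\left(L \right)} = - 2 L$
$p{\left(S \right)} = - 2 S$
$-37349 + p{\left(-133 \right)} = -37349 - -266 = -37349 + 266 = -37083$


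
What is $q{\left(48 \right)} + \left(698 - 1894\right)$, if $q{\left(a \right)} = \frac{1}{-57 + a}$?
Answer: $- \frac{10765}{9} \approx -1196.1$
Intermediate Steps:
$q{\left(48 \right)} + \left(698 - 1894\right) = \frac{1}{-57 + 48} + \left(698 - 1894\right) = \frac{1}{-9} + \left(698 - 1894\right) = - \frac{1}{9} - 1196 = - \frac{10765}{9}$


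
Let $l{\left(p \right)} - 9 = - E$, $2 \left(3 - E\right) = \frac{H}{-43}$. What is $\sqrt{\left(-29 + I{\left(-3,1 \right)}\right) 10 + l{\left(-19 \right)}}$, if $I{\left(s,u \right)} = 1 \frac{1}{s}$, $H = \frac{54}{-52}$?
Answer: $\frac{i \sqrt{3232167627}}{3354} \approx 16.951 i$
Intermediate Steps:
$H = - \frac{27}{26}$ ($H = 54 \left(- \frac{1}{52}\right) = - \frac{27}{26} \approx -1.0385$)
$I{\left(s,u \right)} = \frac{1}{s}$
$E = \frac{6681}{2236}$ ($E = 3 - \frac{\left(- \frac{27}{26}\right) \frac{1}{-43}}{2} = 3 - \frac{\left(- \frac{27}{26}\right) \left(- \frac{1}{43}\right)}{2} = 3 - \frac{27}{2236} = \frac{6681}{2236} \approx 2.9879$)
$l{\left(p \right)} = \frac{13443}{2236}$ ($l{\left(p \right)} = 9 - \frac{6681}{2236} = \frac{13443}{2236}$)
$\sqrt{\left(-29 + I{\left(-3,1 \right)}\right) 10 + l{\left(-19 \right)}} = \sqrt{\left(-29 + \frac{1}{-3}\right) 10 + \frac{13443}{2236}} = \sqrt{\left(-29 - \frac{1}{3}\right) 10 + \frac{13443}{2236}} = \sqrt{\left(- \frac{88}{3}\right) 10 + \frac{13443}{2236}} = \sqrt{- \frac{880}{3} + \frac{13443}{2236}} = \sqrt{- \frac{1927351}{6708}} = \frac{i \sqrt{3232167627}}{3354}$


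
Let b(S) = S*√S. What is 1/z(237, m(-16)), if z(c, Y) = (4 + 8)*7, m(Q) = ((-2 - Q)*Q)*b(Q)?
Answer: 1/84 ≈ 0.011905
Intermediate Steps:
b(S) = S^(3/2)
m(Q) = Q^(5/2)*(-2 - Q) (m(Q) = ((-2 - Q)*Q)*Q^(3/2) = (Q*(-2 - Q))*Q^(3/2) = Q^(5/2)*(-2 - Q))
z(c, Y) = 84 (z(c, Y) = 12*7 = 84)
1/z(237, m(-16)) = 1/84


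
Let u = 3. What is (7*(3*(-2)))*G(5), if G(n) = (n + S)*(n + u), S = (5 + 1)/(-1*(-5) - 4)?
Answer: -3696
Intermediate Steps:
S = 6 (S = 6/(5 - 4) = 6/1 = 6*1 = 6)
G(n) = (3 + n)*(6 + n) (G(n) = (n + 6)*(n + 3) = (6 + n)*(3 + n) = (3 + n)*(6 + n))
(7*(3*(-2)))*G(5) = (7*(3*(-2)))*(18 + 5² + 9*5) = (7*(-6))*(18 + 25 + 45) = -42*88 = -3696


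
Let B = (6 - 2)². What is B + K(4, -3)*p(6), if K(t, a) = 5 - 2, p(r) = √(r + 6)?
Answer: 16 + 6*√3 ≈ 26.392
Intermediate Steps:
B = 16 (B = 4² = 16)
p(r) = √(6 + r)
K(t, a) = 3
B + K(4, -3)*p(6) = 16 + 3*√(6 + 6) = 16 + 3*√12 = 16 + 3*(2*√3) = 16 + 6*√3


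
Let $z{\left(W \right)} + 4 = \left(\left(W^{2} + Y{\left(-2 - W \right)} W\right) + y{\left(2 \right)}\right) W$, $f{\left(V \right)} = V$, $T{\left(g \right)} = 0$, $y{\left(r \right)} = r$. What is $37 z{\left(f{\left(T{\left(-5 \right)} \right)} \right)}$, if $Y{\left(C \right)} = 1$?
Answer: $-148$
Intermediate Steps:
$z{\left(W \right)} = -4 + W \left(2 + W + W^{2}\right)$ ($z{\left(W \right)} = -4 + \left(\left(W^{2} + 1 W\right) + 2\right) W = -4 + \left(\left(W^{2} + W\right) + 2\right) W = -4 + \left(\left(W + W^{2}\right) + 2\right) W = -4 + \left(2 + W + W^{2}\right) W = -4 + W \left(2 + W + W^{2}\right)$)
$37 z{\left(f{\left(T{\left(-5 \right)} \right)} \right)} = 37 \left(-4 + 0^{2} + 0^{3} + 2 \cdot 0\right) = 37 \left(-4 + 0 + 0 + 0\right) = 37 \left(-4\right) = -148$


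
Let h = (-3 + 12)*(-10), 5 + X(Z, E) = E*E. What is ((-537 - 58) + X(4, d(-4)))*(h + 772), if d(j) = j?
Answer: -398288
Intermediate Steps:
X(Z, E) = -5 + E² (X(Z, E) = -5 + E*E = -5 + E²)
h = -90 (h = 9*(-10) = -90)
((-537 - 58) + X(4, d(-4)))*(h + 772) = ((-537 - 58) + (-5 + (-4)²))*(-90 + 772) = (-595 + (-5 + 16))*682 = (-595 + 11)*682 = -584*682 = -398288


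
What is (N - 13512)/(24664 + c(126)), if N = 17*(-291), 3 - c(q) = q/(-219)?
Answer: -1347507/1800733 ≈ -0.74831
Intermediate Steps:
c(q) = 3 + q/219 (c(q) = 3 - q/(-219) = 3 - q*(-1)/219 = 3 - (-1)*q/219 = 3 + q/219)
N = -4947
(N - 13512)/(24664 + c(126)) = (-4947 - 13512)/(24664 + (3 + (1/219)*126)) = -18459/(24664 + (3 + 42/73)) = -18459/(24664 + 261/73) = -18459/1800733/73 = -18459*73/1800733 = -1347507/1800733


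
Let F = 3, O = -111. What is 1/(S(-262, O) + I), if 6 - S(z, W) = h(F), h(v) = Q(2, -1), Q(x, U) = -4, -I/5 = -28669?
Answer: 1/143355 ≈ 6.9757e-6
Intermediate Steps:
I = 143345 (I = -5*(-28669) = 143345)
h(v) = -4
S(z, W) = 10 (S(z, W) = 6 - 1*(-4) = 6 + 4 = 10)
1/(S(-262, O) + I) = 1/(10 + 143345) = 1/143355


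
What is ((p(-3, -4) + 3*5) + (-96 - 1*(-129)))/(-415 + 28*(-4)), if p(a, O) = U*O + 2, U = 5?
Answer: -30/527 ≈ -0.056926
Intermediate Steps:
p(a, O) = 2 + 5*O (p(a, O) = 5*O + 2 = 2 + 5*O)
((p(-3, -4) + 3*5) + (-96 - 1*(-129)))/(-415 + 28*(-4)) = (((2 + 5*(-4)) + 3*5) + (-96 - 1*(-129)))/(-415 + 28*(-4)) = (((2 - 20) + 15) + (-96 + 129))/(-415 - 112) = ((-18 + 15) + 33)/(-527) = (-3 + 33)*(-1/527) = 30*(-1/527) = -30/527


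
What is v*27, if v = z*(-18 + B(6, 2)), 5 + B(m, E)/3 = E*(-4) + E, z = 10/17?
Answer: -810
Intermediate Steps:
z = 10/17 (z = 10*(1/17) = 10/17 ≈ 0.58823)
B(m, E) = -15 - 9*E (B(m, E) = -15 + 3*(E*(-4) + E) = -15 + 3*(-4*E + E) = -15 + 3*(-3*E) = -15 - 9*E)
v = -30 (v = 10*(-18 + (-15 - 9*2))/17 = 10*(-18 + (-15 - 18))/17 = 10*(-18 - 33)/17 = (10/17)*(-51) = -30)
v*27 = -30*27 = -810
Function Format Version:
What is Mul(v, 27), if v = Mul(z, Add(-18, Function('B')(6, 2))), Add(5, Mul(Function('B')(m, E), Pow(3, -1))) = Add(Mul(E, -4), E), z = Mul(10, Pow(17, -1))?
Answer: -810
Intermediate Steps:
z = Rational(10, 17) (z = Mul(10, Rational(1, 17)) = Rational(10, 17) ≈ 0.58823)
Function('B')(m, E) = Add(-15, Mul(-9, E)) (Function('B')(m, E) = Add(-15, Mul(3, Add(Mul(E, -4), E))) = Add(-15, Mul(3, Add(Mul(-4, E), E))) = Add(-15, Mul(3, Mul(-3, E))) = Add(-15, Mul(-9, E)))
v = -30 (v = Mul(Rational(10, 17), Add(-18, Add(-15, Mul(-9, 2)))) = Mul(Rational(10, 17), Add(-18, Add(-15, -18))) = Mul(Rational(10, 17), Add(-18, -33)) = Mul(Rational(10, 17), -51) = -30)
Mul(v, 27) = Mul(-30, 27) = -810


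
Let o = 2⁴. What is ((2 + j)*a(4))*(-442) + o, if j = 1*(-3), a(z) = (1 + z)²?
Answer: 11066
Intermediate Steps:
o = 16
j = -3
((2 + j)*a(4))*(-442) + o = ((2 - 3)*(1 + 4)²)*(-442) + 16 = -1*5²*(-442) + 16 = -1*25*(-442) + 16 = -25*(-442) + 16 = 11050 + 16 = 11066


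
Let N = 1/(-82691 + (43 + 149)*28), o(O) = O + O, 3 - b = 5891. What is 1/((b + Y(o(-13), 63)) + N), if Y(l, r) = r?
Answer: -77315/450359876 ≈ -0.00017167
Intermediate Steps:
b = -5888 (b = 3 - 1*5891 = 3 - 5891 = -5888)
o(O) = 2*O
N = -1/77315 (N = 1/(-82691 + 192*28) = 1/(-82691 + 5376) = 1/(-77315) = -1/77315 ≈ -1.2934e-5)
1/((b + Y(o(-13), 63)) + N) = 1/((-5888 + 63) - 1/77315) = 1/(-5825 - 1/77315) = 1/(-450359876/77315) = -77315/450359876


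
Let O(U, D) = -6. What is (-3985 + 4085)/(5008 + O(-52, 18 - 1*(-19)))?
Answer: 50/2501 ≈ 0.019992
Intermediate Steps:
(-3985 + 4085)/(5008 + O(-52, 18 - 1*(-19))) = (-3985 + 4085)/(5008 - 6) = 100/5002 = 100*(1/5002) = 50/2501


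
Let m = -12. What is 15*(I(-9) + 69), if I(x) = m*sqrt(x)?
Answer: 1035 - 540*I ≈ 1035.0 - 540.0*I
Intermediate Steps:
I(x) = -12*sqrt(x)
15*(I(-9) + 69) = 15*(-36*I + 69) = 15*(69 - 36*I) = 1035 - 540*I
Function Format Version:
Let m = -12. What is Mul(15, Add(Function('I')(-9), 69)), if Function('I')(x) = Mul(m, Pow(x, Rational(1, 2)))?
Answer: Add(1035, Mul(-540, I)) ≈ Add(1035.0, Mul(-540.00, I))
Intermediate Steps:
Function('I')(x) = Mul(-12, Pow(x, Rational(1, 2)))
Mul(15, Add(Function('I')(-9), 69)) = Mul(15, Add(Mul(-12, Pow(-9, Rational(1, 2))), 69)) = Mul(15, Add(Mul(-12, Mul(3, I)), 69)) = Mul(15, Add(Mul(-36, I), 69)) = Mul(15, Add(69, Mul(-36, I))) = Add(1035, Mul(-540, I))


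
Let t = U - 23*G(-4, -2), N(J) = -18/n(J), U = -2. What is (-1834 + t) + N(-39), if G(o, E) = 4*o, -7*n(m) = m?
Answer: -19126/13 ≈ -1471.2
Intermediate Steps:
n(m) = -m/7
N(J) = 126/J (N(J) = -18*(-7/J) = -(-126)/J = 126/J)
t = 366 (t = -2 - 92*(-4) = -2 - 23*(-16) = -2 + 368 = 366)
(-1834 + t) + N(-39) = (-1834 + 366) + 126/(-39) = -1468 + 126*(-1/39) = -1468 - 42/13 = -19126/13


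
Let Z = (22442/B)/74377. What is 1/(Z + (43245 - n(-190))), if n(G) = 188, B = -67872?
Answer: 360579696/15525479969069 ≈ 2.3225e-5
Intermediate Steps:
Z = -1603/360579696 (Z = (22442/(-67872))/74377 = (22442*(-1/67872))*(1/74377) = -1603/4848*1/74377 = -1603/360579696 ≈ -4.4456e-6)
1/(Z + (43245 - n(-190))) = 1/(-1603/360579696 + (43245 - 1*188)) = 1/(-1603/360579696 + (43245 - 188)) = 1/(-1603/360579696 + 43057) = 1/(15525479969069/360579696) = 360579696/15525479969069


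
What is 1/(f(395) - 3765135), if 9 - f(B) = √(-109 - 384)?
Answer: I/(√493 - 3765126*I) ≈ -2.656e-7 + 1.5663e-12*I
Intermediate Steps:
f(B) = 9 - I*√493 (f(B) = 9 - √(-109 - 384) = 9 - √(-493) = 9 - I*√493)
1/(f(395) - 3765135) = 1/((9 - I*√493) - 3765135) = 1/(-3765126 - I*√493)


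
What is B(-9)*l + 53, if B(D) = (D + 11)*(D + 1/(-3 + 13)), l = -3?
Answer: 532/5 ≈ 106.40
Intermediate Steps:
B(D) = (11 + D)*(⅒ + D) (B(D) = (11 + D)*(D + 1/10) = (11 + D)*(D + ⅒) = (11 + D)*(⅒ + D))
B(-9)*l + 53 = (11/10 + (-9)² + (111/10)*(-9))*(-3) + 53 = (11/10 + 81 - 999/10)*(-3) + 53 = -89/5*(-3) + 53 = 267/5 + 53 = 532/5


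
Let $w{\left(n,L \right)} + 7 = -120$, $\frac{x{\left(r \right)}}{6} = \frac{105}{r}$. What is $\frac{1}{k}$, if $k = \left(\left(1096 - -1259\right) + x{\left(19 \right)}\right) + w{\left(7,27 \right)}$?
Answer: $\frac{19}{42962} \approx 0.00044225$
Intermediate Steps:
$x{\left(r \right)} = \frac{630}{r}$ ($x{\left(r \right)} = 6 \frac{105}{r} = \frac{630}{r}$)
$w{\left(n,L \right)} = -127$ ($w{\left(n,L \right)} = -7 - 120 = -127$)
$k = \frac{42962}{19}$ ($k = \left(\left(1096 - -1259\right) + \frac{630}{19}\right) - 127 = \left(\left(1096 + 1259\right) + 630 \cdot \frac{1}{19}\right) - 127 = \left(2355 + \frac{630}{19}\right) - 127 = \frac{45375}{19} - 127 = \frac{42962}{19} \approx 2261.2$)
$\frac{1}{k} = \frac{1}{\frac{42962}{19}} = \frac{19}{42962}$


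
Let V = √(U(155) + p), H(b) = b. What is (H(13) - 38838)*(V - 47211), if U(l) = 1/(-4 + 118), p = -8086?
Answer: 1832967075 - 38825*I*√105085542/114 ≈ 1.833e+9 - 3.4912e+6*I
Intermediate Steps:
U(l) = 1/114
V = I*√105085542/114 (V = √(1/114 - 8086) = √(-921803/114) = I*√105085542/114 ≈ 89.922*I)
(H(13) - 38838)*(V - 47211) = (13 - 38838)*(I*√105085542/114 - 47211) = -38825*(-47211 + I*√105085542/114) = 1832967075 - 38825*I*√105085542/114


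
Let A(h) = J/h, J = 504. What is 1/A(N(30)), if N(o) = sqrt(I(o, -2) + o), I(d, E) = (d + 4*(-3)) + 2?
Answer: 5*sqrt(2)/504 ≈ 0.014030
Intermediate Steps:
I(d, E) = -10 + d (I(d, E) = (d - 12) + 2 = (-12 + d) + 2 = -10 + d)
N(o) = sqrt(-10 + 2*o) (N(o) = sqrt((-10 + o) + o) = sqrt(-10 + 2*o))
A(h) = 504/h
1/A(N(30)) = 1/(504/(sqrt(-10 + 2*30))) = 1/(504/(sqrt(-10 + 60))) = 1/(504/(sqrt(50))) = 1/(504/((5*sqrt(2)))) = 1/(504*(sqrt(2)/10)) = 1/(252*sqrt(2)/5) = 5*sqrt(2)/504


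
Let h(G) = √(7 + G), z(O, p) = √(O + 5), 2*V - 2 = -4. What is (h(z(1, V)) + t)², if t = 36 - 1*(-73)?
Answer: (109 + √(7 + √6))² ≈ 12561.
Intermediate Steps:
V = -1 (V = 1 + (½)*(-4) = 1 - 2 = -1)
z(O, p) = √(5 + O)
t = 109 (t = 36 + 73 = 109)
(h(z(1, V)) + t)² = (√(7 + √(5 + 1)) + 109)² = (√(7 + √6) + 109)² = (109 + √(7 + √6))²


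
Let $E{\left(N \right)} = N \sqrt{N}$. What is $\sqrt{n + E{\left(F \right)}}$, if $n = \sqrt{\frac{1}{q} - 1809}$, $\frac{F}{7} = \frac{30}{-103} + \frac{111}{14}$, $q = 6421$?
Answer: $\frac{\sqrt{454057631133 \sqrt{2268678} + 544963112 i \sqrt{18645922637}}}{1322726} \approx 19.8 + 1.074 i$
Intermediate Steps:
$F = \frac{11013}{206}$ ($F = 7 \left(\frac{30}{-103} + \frac{111}{14}\right) = 7 \left(30 \left(- \frac{1}{103}\right) + 111 \cdot \frac{1}{14}\right) = 7 \left(- \frac{30}{103} + \frac{111}{14}\right) = 7 \cdot \frac{11013}{1442} = \frac{11013}{206} \approx 53.461$)
$E{\left(N \right)} = N^{\frac{3}{2}}$
$n = \frac{2 i \sqrt{18645922637}}{6421}$ ($n = \sqrt{\frac{1}{6421} - 1809} = \sqrt{- \frac{11615588}{6421}} = \frac{2 i \sqrt{18645922637}}{6421} \approx 42.532 i$)
$\sqrt{n + E{\left(F \right)}} = \sqrt{\frac{2 i \sqrt{18645922637}}{6421} + \left(\frac{11013}{206}\right)^{\frac{3}{2}}} = \sqrt{\frac{2 i \sqrt{18645922637}}{6421} + \frac{11013 \sqrt{2268678}}{42436}} = \sqrt{\frac{11013 \sqrt{2268678}}{42436} + \frac{2 i \sqrt{18645922637}}{6421}}$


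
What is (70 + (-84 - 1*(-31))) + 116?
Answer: 133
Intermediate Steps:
(70 + (-84 - 1*(-31))) + 116 = (70 + (-84 + 31)) + 116 = (70 - 53) + 116 = 17 + 116 = 133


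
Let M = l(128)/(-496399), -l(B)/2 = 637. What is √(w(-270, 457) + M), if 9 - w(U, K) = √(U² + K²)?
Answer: √(2218340117135 - 246411967201*√281749)/496399 ≈ 22.843*I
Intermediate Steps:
l(B) = -1274 (l(B) = -2*637 = -1274)
w(U, K) = 9 - √(K² + U²) (w(U, K) = 9 - √(U² + K²) = 9 - √(K² + U²))
M = 1274/496399 (M = -1274/(-496399) = -1274*(-1/496399) = 1274/496399 ≈ 0.0025665)
√(w(-270, 457) + M) = √((9 - √(457² + (-270)²)) + 1274/496399) = √((9 - √(208849 + 72900)) + 1274/496399) = √((9 - √281749) + 1274/496399) = √(4468865/496399 - √281749)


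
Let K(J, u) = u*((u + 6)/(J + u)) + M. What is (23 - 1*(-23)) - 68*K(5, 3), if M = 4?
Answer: -911/2 ≈ -455.50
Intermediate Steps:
K(J, u) = 4 + u*(6 + u)/(J + u) (K(J, u) = u*((u + 6)/(J + u)) + 4 = u*((6 + u)/(J + u)) + 4 = u*(6 + u)/(J + u) + 4 = 4 + u*(6 + u)/(J + u))
(23 - 1*(-23)) - 68*K(5, 3) = (23 - 1*(-23)) - 68*(3² + 4*5 + 10*3)/(5 + 3) = (23 + 23) - 68*(9 + 20 + 30)/8 = 46 - 17*59/2 = 46 - 68*59/8 = 46 - 1003/2 = -911/2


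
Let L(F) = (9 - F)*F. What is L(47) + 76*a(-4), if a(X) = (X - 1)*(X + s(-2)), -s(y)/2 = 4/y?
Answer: -1786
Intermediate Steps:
s(y) = -8/y
a(X) = (-1 + X)*(4 + X) (a(X) = (X - 1)*(X - 8/(-2)) = (-1 + X)*(X - 8*(-½)) = (-1 + X)*(X + 4) = (-1 + X)*(4 + X))
L(F) = F*(9 - F)
L(47) + 76*a(-4) = 47*(9 - 1*47) + 76*(-4 + (-4)² + 3*(-4)) = 47*(9 - 47) + 76*(-4 + 16 - 12) = 47*(-38) + 76*0 = -1786 + 0 = -1786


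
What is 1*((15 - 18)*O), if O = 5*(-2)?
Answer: 30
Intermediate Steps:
O = -10
1*((15 - 18)*O) = 1*((15 - 18)*(-10)) = 1*(-3*(-10)) = 1*30 = 30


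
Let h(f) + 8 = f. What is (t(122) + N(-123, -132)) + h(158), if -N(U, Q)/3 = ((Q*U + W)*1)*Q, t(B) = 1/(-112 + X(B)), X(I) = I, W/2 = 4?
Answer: 64327741/10 ≈ 6.4328e+6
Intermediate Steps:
W = 8 (W = 2*4 = 8)
h(f) = -8 + f
t(B) = 1/(-112 + B)
N(U, Q) = -3*Q*(8 + Q*U) (N(U, Q) = -3*(Q*U + 8)*1*Q = -3*(8 + Q*U)*1*Q = -3*(8 + Q*U)*Q = -3*Q*(8 + Q*U))
(t(122) + N(-123, -132)) + h(158) = (1/(-112 + 122) - 3*(-132)*(8 - 132*(-123))) + (-8 + 158) = (1/10 - 3*(-132)*(8 + 16236)) + 150 = (⅒ - 3*(-132)*16244) + 150 = (⅒ + 6432624) + 150 = 64326241/10 + 150 = 64327741/10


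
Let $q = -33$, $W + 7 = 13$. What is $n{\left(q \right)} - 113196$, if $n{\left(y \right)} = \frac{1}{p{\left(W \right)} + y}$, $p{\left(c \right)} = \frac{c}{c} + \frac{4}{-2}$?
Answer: $- \frac{3848665}{34} \approx -1.132 \cdot 10^{5}$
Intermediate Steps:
$W = 6$ ($W = -7 + 13 = 6$)
$p{\left(c \right)} = -1$ ($p{\left(c \right)} = 1 + 4 \left(- \frac{1}{2}\right) = 1 - 2 = -1$)
$n{\left(y \right)} = \frac{1}{-1 + y}$
$n{\left(q \right)} - 113196 = \frac{1}{-1 - 33} - 113196 = \frac{1}{-34} - 113196 = - \frac{1}{34} - 113196 = - \frac{3848665}{34}$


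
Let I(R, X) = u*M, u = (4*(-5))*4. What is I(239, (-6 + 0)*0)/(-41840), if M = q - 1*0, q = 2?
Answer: 2/523 ≈ 0.0038241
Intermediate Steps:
M = 2 (M = 2 - 1*0 = 2 + 0 = 2)
u = -80 (u = -20*4 = -80)
I(R, X) = -160 (I(R, X) = -80*2 = -160)
I(239, (-6 + 0)*0)/(-41840) = -160/(-41840) = -160*(-1/41840) = 2/523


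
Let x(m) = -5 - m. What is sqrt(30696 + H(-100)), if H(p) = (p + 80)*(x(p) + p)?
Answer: 2*sqrt(7699) ≈ 175.49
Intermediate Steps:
H(p) = -400 - 5*p (H(p) = (p + 80)*((-5 - p) + p) = (80 + p)*(-5) = -400 - 5*p)
sqrt(30696 + H(-100)) = sqrt(30696 + (-400 - 5*(-100))) = sqrt(30696 + (-400 + 500)) = sqrt(30696 + 100) = sqrt(30796) = 2*sqrt(7699)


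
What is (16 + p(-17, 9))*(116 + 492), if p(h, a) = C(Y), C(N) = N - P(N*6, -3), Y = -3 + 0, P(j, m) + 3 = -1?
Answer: 10336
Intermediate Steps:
P(j, m) = -4 (P(j, m) = -3 - 1 = -4)
Y = -3
C(N) = 4 + N (C(N) = N - 1*(-4) = N + 4 = 4 + N)
p(h, a) = 1 (p(h, a) = 4 - 3 = 1)
(16 + p(-17, 9))*(116 + 492) = (16 + 1)*(116 + 492) = 17*608 = 10336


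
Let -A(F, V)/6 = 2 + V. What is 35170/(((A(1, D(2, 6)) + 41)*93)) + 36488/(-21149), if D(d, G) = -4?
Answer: 563960978/104243421 ≈ 5.4100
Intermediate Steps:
A(F, V) = -12 - 6*V (A(F, V) = -6*(2 + V) = -12 - 6*V)
35170/(((A(1, D(2, 6)) + 41)*93)) + 36488/(-21149) = 35170/((((-12 - 6*(-4)) + 41)*93)) + 36488/(-21149) = 35170/((((-12 + 24) + 41)*93)) + 36488*(-1/21149) = 35170/(((12 + 41)*93)) - 36488/21149 = 35170/((53*93)) - 36488/21149 = 35170/4929 - 36488/21149 = 563960978/104243421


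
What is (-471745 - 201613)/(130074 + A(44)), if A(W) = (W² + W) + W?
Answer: -336679/66049 ≈ -5.0974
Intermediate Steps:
A(W) = W² + 2*W (A(W) = (W + W²) + W = W² + 2*W)
(-471745 - 201613)/(130074 + A(44)) = (-471745 - 201613)/(130074 + 44*(2 + 44)) = -673358/(130074 + 44*46) = -673358/(130074 + 2024) = -673358/132098 = -673358*1/132098 = -336679/66049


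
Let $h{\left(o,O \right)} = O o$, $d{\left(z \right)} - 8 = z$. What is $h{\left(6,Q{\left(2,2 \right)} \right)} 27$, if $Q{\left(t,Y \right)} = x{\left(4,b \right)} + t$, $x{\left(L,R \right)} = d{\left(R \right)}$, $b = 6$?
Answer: $2592$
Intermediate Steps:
$d{\left(z \right)} = 8 + z$
$x{\left(L,R \right)} = 8 + R$
$Q{\left(t,Y \right)} = 14 + t$ ($Q{\left(t,Y \right)} = \left(8 + 6\right) + t = 14 + t$)
$h{\left(6,Q{\left(2,2 \right)} \right)} 27 = \left(14 + 2\right) 6 \cdot 27 = 16 \cdot 6 \cdot 27 = 96 \cdot 27 = 2592$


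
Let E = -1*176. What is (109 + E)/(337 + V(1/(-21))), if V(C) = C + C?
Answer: -1407/7075 ≈ -0.19887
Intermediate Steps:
V(C) = 2*C
E = -176
(109 + E)/(337 + V(1/(-21))) = (109 - 176)/(337 + 2/(-21)) = -67/(337 + 2*(-1/21)) = -67/(337 - 2/21) = -67/7075/21 = -67*21/7075 = -1407/7075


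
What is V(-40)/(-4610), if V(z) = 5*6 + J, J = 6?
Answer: -18/2305 ≈ -0.0078091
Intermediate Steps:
V(z) = 36 (V(z) = 5*6 + 6 = 30 + 6 = 36)
V(-40)/(-4610) = 36/(-4610) = 36*(-1/4610) = -18/2305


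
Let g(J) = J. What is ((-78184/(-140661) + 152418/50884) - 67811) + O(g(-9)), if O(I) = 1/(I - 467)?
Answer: -57753635011043971/851729924556 ≈ -67808.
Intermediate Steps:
O(I) = 1/(-467 + I)
((-78184/(-140661) + 152418/50884) - 67811) + O(g(-9)) = ((-78184/(-140661) + 152418/50884) - 67811) + 1/(-467 - 9) = ((-78184*(-1/140661) + 152418*(1/50884)) - 67811) + 1/(-476) = ((78184/140661 + 76209/25442) - 67811) - 1/476 = (12708791477/3578697162 - 67811) - 1/476 = -242662324460905/3578697162 - 1/476 = -57753635011043971/851729924556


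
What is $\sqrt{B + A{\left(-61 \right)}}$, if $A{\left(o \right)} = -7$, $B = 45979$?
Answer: $6 \sqrt{1277} \approx 214.41$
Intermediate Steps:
$\sqrt{B + A{\left(-61 \right)}} = \sqrt{45979 - 7} = \sqrt{45972} = 6 \sqrt{1277}$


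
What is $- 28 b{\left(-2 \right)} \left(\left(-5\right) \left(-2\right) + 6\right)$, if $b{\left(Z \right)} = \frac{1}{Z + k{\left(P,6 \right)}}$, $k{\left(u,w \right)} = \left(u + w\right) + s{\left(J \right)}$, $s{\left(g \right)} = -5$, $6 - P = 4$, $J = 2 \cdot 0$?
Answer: $-448$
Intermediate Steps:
$J = 0$
$P = 2$ ($P = 6 - 4 = 2$)
$k{\left(u,w \right)} = -5 + u + w$ ($k{\left(u,w \right)} = \left(u + w\right) - 5 = -5 + u + w$)
$b{\left(Z \right)} = \frac{1}{3 + Z}$ ($b{\left(Z \right)} = \frac{1}{Z + \left(-5 + 2 + 6\right)} = \frac{1}{Z + 3} = \frac{1}{3 + Z}$)
$- 28 b{\left(-2 \right)} \left(\left(-5\right) \left(-2\right) + 6\right) = - \frac{28}{3 - 2} \left(\left(-5\right) \left(-2\right) + 6\right) = - \frac{28}{1} \left(10 + 6\right) = \left(-28\right) 1 \cdot 16 = \left(-28\right) 16 = -448$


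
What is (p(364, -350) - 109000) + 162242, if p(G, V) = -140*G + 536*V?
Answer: -185318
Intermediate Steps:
(p(364, -350) - 109000) + 162242 = ((-140*364 + 536*(-350)) - 109000) + 162242 = ((-50960 - 187600) - 109000) + 162242 = (-238560 - 109000) + 162242 = -347560 + 162242 = -185318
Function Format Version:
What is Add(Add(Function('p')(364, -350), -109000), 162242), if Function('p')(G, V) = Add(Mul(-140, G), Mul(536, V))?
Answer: -185318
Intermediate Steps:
Add(Add(Function('p')(364, -350), -109000), 162242) = Add(Add(Add(Mul(-140, 364), Mul(536, -350)), -109000), 162242) = Add(Add(Add(-50960, -187600), -109000), 162242) = Add(Add(-238560, -109000), 162242) = Add(-347560, 162242) = -185318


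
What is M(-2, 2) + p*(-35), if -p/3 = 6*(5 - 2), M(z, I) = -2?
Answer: 1888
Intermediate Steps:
p = -54 (p = -18*(5 - 2) = -18*3 = -3*18 = -54)
M(-2, 2) + p*(-35) = -2 - 54*(-35) = -2 + 1890 = 1888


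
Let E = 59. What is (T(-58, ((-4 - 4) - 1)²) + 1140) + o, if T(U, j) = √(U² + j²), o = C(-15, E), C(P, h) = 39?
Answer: 1179 + 5*√397 ≈ 1278.6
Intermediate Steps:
o = 39
(T(-58, ((-4 - 4) - 1)²) + 1140) + o = (√((-58)² + (((-4 - 4) - 1)²)²) + 1140) + 39 = (√(3364 + ((-8 - 1)²)²) + 1140) + 39 = (√(3364 + ((-9)²)²) + 1140) + 39 = (√(3364 + 81²) + 1140) + 39 = (√(3364 + 6561) + 1140) + 39 = (√9925 + 1140) + 39 = (5*√397 + 1140) + 39 = (1140 + 5*√397) + 39 = 1179 + 5*√397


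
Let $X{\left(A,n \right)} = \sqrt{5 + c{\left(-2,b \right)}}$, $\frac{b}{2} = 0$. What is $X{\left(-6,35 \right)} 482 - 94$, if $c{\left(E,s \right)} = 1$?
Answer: $-94 + 482 \sqrt{6} \approx 1086.7$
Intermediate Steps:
$b = 0$ ($b = 2 \cdot 0 = 0$)
$X{\left(A,n \right)} = \sqrt{6}$ ($X{\left(A,n \right)} = \sqrt{5 + 1} = \sqrt{6}$)
$X{\left(-6,35 \right)} 482 - 94 = \sqrt{6} \cdot 482 - 94 = 482 \sqrt{6} - 94 = -94 + 482 \sqrt{6}$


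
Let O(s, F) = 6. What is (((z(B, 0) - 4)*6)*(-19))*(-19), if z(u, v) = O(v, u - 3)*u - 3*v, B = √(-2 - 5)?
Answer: -8664 + 12996*I*√7 ≈ -8664.0 + 34384.0*I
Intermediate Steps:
B = I*√7 (B = √(-7) = I*√7 ≈ 2.6458*I)
z(u, v) = -3*v + 6*u (z(u, v) = 6*u - 3*v = -3*v + 6*u)
(((z(B, 0) - 4)*6)*(-19))*(-19) = ((((-3*0 + 6*(I*√7)) - 4)*6)*(-19))*(-19) = ((((0 + 6*I*√7) - 4)*6)*(-19))*(-19) = (((6*I*√7 - 4)*6)*(-19))*(-19) = (((-4 + 6*I*√7)*6)*(-19))*(-19) = ((-24 + 36*I*√7)*(-19))*(-19) = (456 - 684*I*√7)*(-19) = -8664 + 12996*I*√7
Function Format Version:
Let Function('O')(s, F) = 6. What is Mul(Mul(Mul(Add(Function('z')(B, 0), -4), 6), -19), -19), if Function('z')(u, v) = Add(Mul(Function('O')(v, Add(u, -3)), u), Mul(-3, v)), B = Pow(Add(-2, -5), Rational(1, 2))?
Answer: Add(-8664, Mul(12996, I, Pow(7, Rational(1, 2)))) ≈ Add(-8664.0, Mul(34384., I))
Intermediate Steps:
B = Mul(I, Pow(7, Rational(1, 2))) (B = Pow(-7, Rational(1, 2)) = Mul(I, Pow(7, Rational(1, 2))) ≈ Mul(2.6458, I))
Function('z')(u, v) = Add(Mul(-3, v), Mul(6, u)) (Function('z')(u, v) = Add(Mul(6, u), Mul(-3, v)) = Add(Mul(-3, v), Mul(6, u)))
Mul(Mul(Mul(Add(Function('z')(B, 0), -4), 6), -19), -19) = Mul(Mul(Mul(Add(Add(Mul(-3, 0), Mul(6, Mul(I, Pow(7, Rational(1, 2))))), -4), 6), -19), -19) = Mul(Mul(Mul(Add(Add(0, Mul(6, I, Pow(7, Rational(1, 2)))), -4), 6), -19), -19) = Mul(Mul(Mul(Add(Mul(6, I, Pow(7, Rational(1, 2))), -4), 6), -19), -19) = Mul(Mul(Mul(Add(-4, Mul(6, I, Pow(7, Rational(1, 2)))), 6), -19), -19) = Mul(Mul(Add(-24, Mul(36, I, Pow(7, Rational(1, 2)))), -19), -19) = Mul(Add(456, Mul(-684, I, Pow(7, Rational(1, 2)))), -19) = Add(-8664, Mul(12996, I, Pow(7, Rational(1, 2))))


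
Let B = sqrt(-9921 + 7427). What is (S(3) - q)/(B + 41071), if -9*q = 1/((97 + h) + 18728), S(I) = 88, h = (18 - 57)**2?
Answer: 661819449343/308882103471990 - 16114033*I*sqrt(2494)/308882103471990 ≈ 0.0021426 - 2.6053e-6*I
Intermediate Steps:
h = 1521 (h = (-39)**2 = 1521)
q = -1/183114 (q = -1/(9*((97 + 1521) + 18728)) = -1/(9*(1618 + 18728)) = -1/9/20346 = -1/9*1/20346 = -1/183114 ≈ -5.4611e-6)
B = I*sqrt(2494) (B = sqrt(-2494) = I*sqrt(2494) ≈ 49.94*I)
(S(3) - q)/(B + 41071) = (88 - 1*(-1/183114))/(I*sqrt(2494) + 41071) = (88 + 1/183114)/(41071 + I*sqrt(2494)) = 16114033/(183114*(41071 + I*sqrt(2494)))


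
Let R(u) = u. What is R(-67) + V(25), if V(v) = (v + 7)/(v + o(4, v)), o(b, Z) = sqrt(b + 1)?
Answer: -2037/31 - 8*sqrt(5)/155 ≈ -65.825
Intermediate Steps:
o(b, Z) = sqrt(1 + b)
V(v) = (7 + v)/(v + sqrt(5)) (V(v) = (v + 7)/(v + sqrt(1 + 4)) = (7 + v)/(v + sqrt(5)))
R(-67) + V(25) = -67 + (7 + 25)/(25 + sqrt(5)) = -67 + 32/(25 + sqrt(5))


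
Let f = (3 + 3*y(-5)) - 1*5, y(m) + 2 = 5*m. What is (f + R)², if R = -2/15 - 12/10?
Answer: 64009/9 ≈ 7112.1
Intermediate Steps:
y(m) = -2 + 5*m
R = -4/3 (R = -2*1/15 - 12*⅒ = -2/15 - 6/5 = -4/3 ≈ -1.3333)
f = -83 (f = (3 + 3*(-2 + 5*(-5))) - 1*5 = (3 + 3*(-2 - 25)) - 5 = (3 + 3*(-27)) - 5 = (3 - 81) - 5 = -78 - 5 = -83)
(f + R)² = (-83 - 4/3)² = (-253/3)² = 64009/9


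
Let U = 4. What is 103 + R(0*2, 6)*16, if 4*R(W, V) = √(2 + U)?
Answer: 103 + 4*√6 ≈ 112.80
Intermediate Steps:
R(W, V) = √6/4 (R(W, V) = √(2 + 4)/4 = √6/4)
103 + R(0*2, 6)*16 = 103 + (√6/4)*16 = 103 + 4*√6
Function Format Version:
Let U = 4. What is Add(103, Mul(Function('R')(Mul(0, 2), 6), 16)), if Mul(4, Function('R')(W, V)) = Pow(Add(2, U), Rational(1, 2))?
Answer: Add(103, Mul(4, Pow(6, Rational(1, 2)))) ≈ 112.80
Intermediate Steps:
Function('R')(W, V) = Mul(Rational(1, 4), Pow(6, Rational(1, 2))) (Function('R')(W, V) = Mul(Rational(1, 4), Pow(Add(2, 4), Rational(1, 2))) = Mul(Rational(1, 4), Pow(6, Rational(1, 2))))
Add(103, Mul(Function('R')(Mul(0, 2), 6), 16)) = Add(103, Mul(Mul(Rational(1, 4), Pow(6, Rational(1, 2))), 16)) = Add(103, Mul(4, Pow(6, Rational(1, 2))))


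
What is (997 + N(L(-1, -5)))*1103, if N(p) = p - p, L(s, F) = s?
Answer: 1099691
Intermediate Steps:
N(p) = 0
(997 + N(L(-1, -5)))*1103 = (997 + 0)*1103 = 997*1103 = 1099691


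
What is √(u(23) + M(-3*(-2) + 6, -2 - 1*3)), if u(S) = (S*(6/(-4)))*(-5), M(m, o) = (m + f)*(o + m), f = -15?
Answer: √606/2 ≈ 12.309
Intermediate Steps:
M(m, o) = (-15 + m)*(m + o) (M(m, o) = (m - 15)*(o + m) = (-15 + m)*(m + o))
u(S) = 15*S/2 (u(S) = (S*(6*(-¼)))*(-5) = (S*(-3/2))*(-5) = -3*S/2*(-5) = 15*S/2)
√(u(23) + M(-3*(-2) + 6, -2 - 1*3)) = √((15/2)*23 + ((-3*(-2) + 6)² - 15*(-3*(-2) + 6) - 15*(-2 - 1*3) + (-3*(-2) + 6)*(-2 - 1*3))) = √(345/2 + ((6 + 6)² - 15*(6 + 6) - 15*(-2 - 3) + (6 + 6)*(-2 - 3))) = √(345/2 + (12² - 15*12 - 15*(-5) + 12*(-5))) = √(345/2 + (144 - 180 + 75 - 60)) = √(345/2 - 21) = √(303/2) = √606/2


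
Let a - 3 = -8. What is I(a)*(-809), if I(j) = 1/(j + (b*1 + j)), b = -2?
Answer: 809/12 ≈ 67.417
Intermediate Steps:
a = -5 (a = 3 - 8 = -5)
I(j) = 1/(-2 + 2*j) (I(j) = 1/(j + (-2*1 + j)) = 1/(j + (-2 + j)) = 1/(-2 + 2*j))
I(a)*(-809) = (1/(2*(-1 - 5)))*(-809) = ((½)/(-6))*(-809) = ((½)*(-⅙))*(-809) = -1/12*(-809) = 809/12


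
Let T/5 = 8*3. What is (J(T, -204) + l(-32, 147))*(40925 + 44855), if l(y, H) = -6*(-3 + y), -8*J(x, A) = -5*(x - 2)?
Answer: 24340075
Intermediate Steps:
T = 120 (T = 5*(8*3) = 5*24 = 120)
J(x, A) = -5/4 + 5*x/8 (J(x, A) = -(-5)*(x - 2)/8 = -(-5)*(-2 + x)/8 = -(10 - 5*x)/8 = -5/4 + 5*x/8)
l(y, H) = 18 - 6*y
(J(T, -204) + l(-32, 147))*(40925 + 44855) = ((-5/4 + (5/8)*120) + (18 - 6*(-32)))*(40925 + 44855) = ((-5/4 + 75) + (18 + 192))*85780 = (295/4 + 210)*85780 = (1135/4)*85780 = 24340075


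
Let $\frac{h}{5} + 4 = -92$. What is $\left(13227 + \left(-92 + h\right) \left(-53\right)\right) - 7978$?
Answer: $35565$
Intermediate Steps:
$h = -480$ ($h = -20 + 5 \left(-92\right) = -20 - 460 = -480$)
$\left(13227 + \left(-92 + h\right) \left(-53\right)\right) - 7978 = \left(13227 + \left(-92 - 480\right) \left(-53\right)\right) - 7978 = \left(13227 - -30316\right) - 7978 = \left(13227 + 30316\right) - 7978 = 43543 - 7978 = 35565$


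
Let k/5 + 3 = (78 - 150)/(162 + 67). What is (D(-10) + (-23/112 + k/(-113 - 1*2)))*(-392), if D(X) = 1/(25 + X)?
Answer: -14581/6870 ≈ -2.1224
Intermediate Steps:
k = -3795/229 (k = -15 + 5*((78 - 150)/(162 + 67)) = -15 + 5*(-72/229) = -15 - 360/229 = -3795/229 ≈ -16.572)
(D(-10) + (-23/112 + k/(-113 - 1*2)))*(-392) = (1/(25 - 10) + (-23/112 - 3795/(229*(-113 - 1*2))))*(-392) = (1/15 + (-23*1/112 - 3795/(229*(-113 - 2))))*(-392) = (1/15 + (-23/112 - 3795/229/(-115)))*(-392) = (1/15 + (-23/112 - 3795/229*(-1/115)))*(-392) = (1/15 + (-23/112 + 33/229))*(-392) = (1/15 - 1571/25648)*(-392) = (2083/384720)*(-392) = -14581/6870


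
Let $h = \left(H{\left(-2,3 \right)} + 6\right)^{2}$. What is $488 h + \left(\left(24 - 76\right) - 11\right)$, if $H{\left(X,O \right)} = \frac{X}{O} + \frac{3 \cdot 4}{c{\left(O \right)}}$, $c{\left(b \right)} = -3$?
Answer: $\frac{7241}{9} \approx 804.56$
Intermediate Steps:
$H{\left(X,O \right)} = -4 + \frac{X}{O}$ ($H{\left(X,O \right)} = \frac{X}{O} + \frac{3 \cdot 4}{-3} = \frac{X}{O} + 12 \left(- \frac{1}{3}\right) = \frac{X}{O} - 4 = -4 + \frac{X}{O}$)
$h = \frac{16}{9}$ ($h = \left(\left(-4 - \frac{2}{3}\right) + 6\right)^{2} = \left(- \frac{14}{3} + 6\right)^{2} = \left(\frac{4}{3}\right)^{2} = \frac{16}{9} \approx 1.7778$)
$488 h + \left(\left(24 - 76\right) - 11\right) = 488 \cdot \frac{16}{9} + \left(\left(24 - 76\right) - 11\right) = \frac{7808}{9} - 63 = \frac{7241}{9}$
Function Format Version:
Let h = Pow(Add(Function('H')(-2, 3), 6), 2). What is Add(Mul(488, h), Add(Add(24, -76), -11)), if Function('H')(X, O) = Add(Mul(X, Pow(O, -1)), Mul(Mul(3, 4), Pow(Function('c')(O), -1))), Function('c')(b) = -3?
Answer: Rational(7241, 9) ≈ 804.56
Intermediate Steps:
Function('H')(X, O) = Add(-4, Mul(X, Pow(O, -1))) (Function('H')(X, O) = Add(Mul(X, Pow(O, -1)), Mul(Mul(3, 4), Pow(-3, -1))) = Add(Mul(X, Pow(O, -1)), Mul(12, Rational(-1, 3))) = Add(Mul(X, Pow(O, -1)), -4) = Add(-4, Mul(X, Pow(O, -1))))
h = Rational(16, 9) (h = Pow(Add(Add(-4, Mul(-2, Pow(3, -1))), 6), 2) = Pow(Add(Add(-4, Mul(-2, Rational(1, 3))), 6), 2) = Pow(Add(Add(-4, Rational(-2, 3)), 6), 2) = Pow(Add(Rational(-14, 3), 6), 2) = Pow(Rational(4, 3), 2) = Rational(16, 9) ≈ 1.7778)
Add(Mul(488, h), Add(Add(24, -76), -11)) = Add(Mul(488, Rational(16, 9)), Add(Add(24, -76), -11)) = Add(Rational(7808, 9), Add(-52, -11)) = Add(Rational(7808, 9), -63) = Rational(7241, 9)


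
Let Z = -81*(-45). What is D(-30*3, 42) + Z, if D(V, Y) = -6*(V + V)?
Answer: 4725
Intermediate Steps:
D(V, Y) = -12*V
Z = 3645
D(-30*3, 42) + Z = -(-360)*3 + 3645 = -12*(-90) + 3645 = 1080 + 3645 = 4725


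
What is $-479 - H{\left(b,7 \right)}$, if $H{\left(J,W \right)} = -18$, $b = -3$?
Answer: $-461$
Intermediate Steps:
$-479 - H{\left(b,7 \right)} = -479 - -18 = -479 + 18 = -461$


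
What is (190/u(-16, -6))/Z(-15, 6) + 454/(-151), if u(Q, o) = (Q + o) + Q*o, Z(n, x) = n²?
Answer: -753041/251415 ≈ -2.9952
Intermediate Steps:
u(Q, o) = Q + o + Q*o
(190/u(-16, -6))/Z(-15, 6) + 454/(-151) = (190/(-16 - 6 - 16*(-6)))/((-15)²) + 454/(-151) = (190/(-16 - 6 + 96))/225 + 454*(-1/151) = (190/74)*(1/225) - 454/151 = (190*(1/74))*(1/225) - 454/151 = (95/37)*(1/225) - 454/151 = 19/1665 - 454/151 = -753041/251415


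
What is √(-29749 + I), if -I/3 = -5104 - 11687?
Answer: 4*√1289 ≈ 143.61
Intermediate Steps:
I = 50373 (I = -3*(-5104 - 11687) = -3*(-16791) = 50373)
√(-29749 + I) = √(-29749 + 50373) = √20624 = 4*√1289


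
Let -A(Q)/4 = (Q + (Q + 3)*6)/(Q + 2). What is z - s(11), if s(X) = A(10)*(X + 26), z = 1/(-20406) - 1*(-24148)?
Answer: 171637133/6802 ≈ 25233.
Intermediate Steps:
z = 492764087/20406 (z = -1/20406 + 24148 = 492764087/20406 ≈ 24148.)
A(Q) = -4*(18 + 7*Q)/(2 + Q) (A(Q) = -4*(Q + (Q + 3)*6)/(Q + 2) = -4*(Q + (3 + Q)*6)/(2 + Q) = -4*(Q + (18 + 6*Q))/(2 + Q) = -4*(18 + 7*Q)/(2 + Q))
s(X) = -2288/3 - 88*X/3 (s(X) = (4*(-18 - 7*10)/(2 + 10))*(X + 26) = (4*(-18 - 70)/12)*(26 + X) = (4*(1/12)*(-88))*(26 + X) = -88*(26 + X)/3 = -2288/3 - 88*X/3)
z - s(11) = 492764087/20406 - (-2288/3 - 88/3*11) = 492764087/20406 - (-2288/3 - 968/3) = 492764087/20406 - 1*(-3256/3) = 492764087/20406 + 3256/3 = 171637133/6802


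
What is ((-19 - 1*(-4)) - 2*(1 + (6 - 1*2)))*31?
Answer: -775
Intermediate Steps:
((-19 - 1*(-4)) - 2*(1 + (6 - 1*2)))*31 = ((-19 + 4) - 2*(1 + (6 - 2)))*31 = (-15 - 2*(1 + 4))*31 = (-15 - 2*5)*31 = (-15 - 10)*31 = -25*31 = -775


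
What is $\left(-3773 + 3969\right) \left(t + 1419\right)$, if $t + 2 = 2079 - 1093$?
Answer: $470988$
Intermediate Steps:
$t = 984$ ($t = -2 + \left(2079 - 1093\right) = -2 + 986 = 984$)
$\left(-3773 + 3969\right) \left(t + 1419\right) = \left(-3773 + 3969\right) \left(984 + 1419\right) = 196 \cdot 2403 = 470988$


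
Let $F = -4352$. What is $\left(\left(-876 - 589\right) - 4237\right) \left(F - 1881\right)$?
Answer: $35540566$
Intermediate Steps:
$\left(\left(-876 - 589\right) - 4237\right) \left(F - 1881\right) = \left(\left(-876 - 589\right) - 4237\right) \left(-4352 - 1881\right) = \left(-1465 - 4237\right) \left(-6233\right) = \left(-5702\right) \left(-6233\right) = 35540566$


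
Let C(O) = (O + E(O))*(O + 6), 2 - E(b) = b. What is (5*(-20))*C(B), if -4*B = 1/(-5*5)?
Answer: -1202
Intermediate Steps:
E(b) = 2 - b
B = 1/100 (B = -1/(4*((-5*5))) = -¼/(-25) = -¼*(-1/25) = 1/100 ≈ 0.010000)
C(O) = 12 + 2*O (C(O) = (O + (2 - O))*(O + 6) = 2*(6 + O) = 12 + 2*O)
(5*(-20))*C(B) = (5*(-20))*(12 + 2*(1/100)) = -100*(12 + 1/50) = -100*601/50 = -1202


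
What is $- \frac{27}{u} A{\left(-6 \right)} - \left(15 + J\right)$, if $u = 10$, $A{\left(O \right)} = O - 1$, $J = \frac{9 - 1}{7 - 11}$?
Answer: $\frac{59}{10} \approx 5.9$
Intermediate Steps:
$J = -2$ ($J = \frac{8}{-4} = 8 \left(- \frac{1}{4}\right) = -2$)
$A{\left(O \right)} = -1 + O$
$- \frac{27}{u} A{\left(-6 \right)} - \left(15 + J\right) = - \frac{27}{10} \left(-1 - 6\right) - 13 = \left(-27\right) \frac{1}{10} \left(-7\right) + \left(-15 + 2\right) = \left(- \frac{27}{10}\right) \left(-7\right) - 13 = \frac{189}{10} - 13 = \frac{59}{10}$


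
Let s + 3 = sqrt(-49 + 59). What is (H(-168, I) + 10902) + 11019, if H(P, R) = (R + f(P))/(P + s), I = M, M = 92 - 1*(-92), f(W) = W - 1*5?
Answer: 640770870/29231 - 11*sqrt(10)/29231 ≈ 21921.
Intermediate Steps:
f(W) = -5 + W (f(W) = W - 5 = -5 + W)
M = 184 (M = 92 + 92 = 184)
s = -3 + sqrt(10) (s = -3 + sqrt(-49 + 59) = -3 + sqrt(10) ≈ 0.16228)
I = 184
H(P, R) = (-5 + P + R)/(-3 + P + sqrt(10)) (H(P, R) = (R + (-5 + P))/(P + (-3 + sqrt(10))) = (-5 + P + R)/(-3 + P + sqrt(10)))
(H(-168, I) + 10902) + 11019 = ((-5 - 168 + 184)/(-3 - 168 + sqrt(10)) + 10902) + 11019 = (11/(-171 + sqrt(10)) + 10902) + 11019 = (10902 + 11/(-171 + sqrt(10))) + 11019 = 21921 + 11/(-171 + sqrt(10))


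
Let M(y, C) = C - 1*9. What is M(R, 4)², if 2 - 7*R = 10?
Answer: 25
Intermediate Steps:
R = -8/7 (R = 2/7 - ⅐*10 = 2/7 - 10/7 = -8/7 ≈ -1.1429)
M(y, C) = -9 + C (M(y, C) = C - 9 = -9 + C)
M(R, 4)² = (-9 + 4)² = (-5)² = 25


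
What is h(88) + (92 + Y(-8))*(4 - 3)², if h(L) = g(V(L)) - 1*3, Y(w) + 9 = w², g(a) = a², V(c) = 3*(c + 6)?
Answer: 79668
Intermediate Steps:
V(c) = 18 + 3*c (V(c) = 3*(6 + c) = 18 + 3*c)
Y(w) = -9 + w²
h(L) = -3 + (18 + 3*L)² (h(L) = (18 + 3*L)² - 1*3 = (18 + 3*L)² - 3 = -3 + (18 + 3*L)²)
h(88) + (92 + Y(-8))*(4 - 3)² = (-3 + 9*(6 + 88)²) + (92 + (-9 + (-8)²))*(4 - 3)² = (-3 + 9*94²) + (92 + (-9 + 64))*1² = (-3 + 9*8836) + (92 + 55)*1 = (-3 + 79524) + 147*1 = 79521 + 147 = 79668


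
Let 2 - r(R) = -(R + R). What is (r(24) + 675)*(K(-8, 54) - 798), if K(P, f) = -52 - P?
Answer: -610450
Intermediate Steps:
r(R) = 2 + 2*R (r(R) = 2 - (-1)*(R + R) = 2 - (-1)*2*R = 2 - (-2)*R = 2 + 2*R)
(r(24) + 675)*(K(-8, 54) - 798) = ((2 + 2*24) + 675)*((-52 - 1*(-8)) - 798) = ((2 + 48) + 675)*((-52 + 8) - 798) = (50 + 675)*(-44 - 798) = 725*(-842) = -610450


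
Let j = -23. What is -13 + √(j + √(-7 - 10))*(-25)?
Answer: -13 - 25*√(-23 + I*√17) ≈ -23.704 - 120.37*I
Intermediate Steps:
-13 + √(j + √(-7 - 10))*(-25) = -13 + √(-23 + √(-7 - 10))*(-25) = -13 + √(-23 + √(-17))*(-25) = -13 + √(-23 + I*√17)*(-25) = -13 - 25*√(-23 + I*√17)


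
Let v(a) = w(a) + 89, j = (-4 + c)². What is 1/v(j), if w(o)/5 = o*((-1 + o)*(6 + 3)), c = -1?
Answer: 1/27089 ≈ 3.6915e-5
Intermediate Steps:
j = 25 (j = (-4 - 1)² = (-5)² = 25)
w(o) = 5*o*(-9 + 9*o) (w(o) = 5*(o*((-1 + o)*(6 + 3))) = 5*(o*((-1 + o)*9)) = 5*(o*(-9 + 9*o)) = 5*o*(-9 + 9*o))
v(a) = 89 + 45*a*(-1 + a) (v(a) = 45*a*(-1 + a) + 89 = 89 + 45*a*(-1 + a))
1/v(j) = 1/(89 + 45*25*(-1 + 25)) = 1/(89 + 45*25*24) = 1/(89 + 27000) = 1/27089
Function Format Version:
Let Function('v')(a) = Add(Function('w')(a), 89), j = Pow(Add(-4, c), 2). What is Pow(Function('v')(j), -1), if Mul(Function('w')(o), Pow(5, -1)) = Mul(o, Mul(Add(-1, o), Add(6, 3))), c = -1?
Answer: Rational(1, 27089) ≈ 3.6915e-5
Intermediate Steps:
j = 25 (j = Pow(Add(-4, -1), 2) = Pow(-5, 2) = 25)
Function('w')(o) = Mul(5, o, Add(-9, Mul(9, o))) (Function('w')(o) = Mul(5, Mul(o, Mul(Add(-1, o), Add(6, 3)))) = Mul(5, Mul(o, Mul(Add(-1, o), 9))) = Mul(5, Mul(o, Add(-9, Mul(9, o)))) = Mul(5, o, Add(-9, Mul(9, o))))
Function('v')(a) = Add(89, Mul(45, a, Add(-1, a))) (Function('v')(a) = Add(Mul(45, a, Add(-1, a)), 89) = Add(89, Mul(45, a, Add(-1, a))))
Pow(Function('v')(j), -1) = Pow(Add(89, Mul(45, 25, Add(-1, 25))), -1) = Pow(Add(89, Mul(45, 25, 24)), -1) = Pow(Add(89, 27000), -1) = Pow(27089, -1) = Rational(1, 27089)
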